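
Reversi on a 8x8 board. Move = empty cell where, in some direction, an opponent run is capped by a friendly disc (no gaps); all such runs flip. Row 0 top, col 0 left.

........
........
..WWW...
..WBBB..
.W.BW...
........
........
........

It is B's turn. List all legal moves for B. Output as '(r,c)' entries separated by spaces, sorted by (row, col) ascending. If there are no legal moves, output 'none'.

(1,1): flips 1 -> legal
(1,2): flips 1 -> legal
(1,3): flips 2 -> legal
(1,4): flips 1 -> legal
(1,5): flips 1 -> legal
(2,1): flips 1 -> legal
(2,5): no bracket -> illegal
(3,0): no bracket -> illegal
(3,1): flips 1 -> legal
(4,0): no bracket -> illegal
(4,2): no bracket -> illegal
(4,5): flips 1 -> legal
(5,0): no bracket -> illegal
(5,1): no bracket -> illegal
(5,2): no bracket -> illegal
(5,3): flips 1 -> legal
(5,4): flips 1 -> legal
(5,5): flips 1 -> legal

Answer: (1,1) (1,2) (1,3) (1,4) (1,5) (2,1) (3,1) (4,5) (5,3) (5,4) (5,5)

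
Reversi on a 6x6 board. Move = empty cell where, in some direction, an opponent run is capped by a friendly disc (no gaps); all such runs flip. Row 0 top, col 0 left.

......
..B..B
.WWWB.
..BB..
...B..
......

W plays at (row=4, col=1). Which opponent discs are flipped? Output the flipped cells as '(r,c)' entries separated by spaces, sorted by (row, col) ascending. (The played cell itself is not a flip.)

Answer: (3,2)

Derivation:
Dir NW: first cell '.' (not opp) -> no flip
Dir N: first cell '.' (not opp) -> no flip
Dir NE: opp run (3,2) capped by W -> flip
Dir W: first cell '.' (not opp) -> no flip
Dir E: first cell '.' (not opp) -> no flip
Dir SW: first cell '.' (not opp) -> no flip
Dir S: first cell '.' (not opp) -> no flip
Dir SE: first cell '.' (not opp) -> no flip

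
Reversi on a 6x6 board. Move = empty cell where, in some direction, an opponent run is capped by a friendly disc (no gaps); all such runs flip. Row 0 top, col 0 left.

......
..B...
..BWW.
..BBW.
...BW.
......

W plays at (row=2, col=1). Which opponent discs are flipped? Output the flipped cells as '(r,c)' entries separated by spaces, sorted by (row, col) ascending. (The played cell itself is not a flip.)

Dir NW: first cell '.' (not opp) -> no flip
Dir N: first cell '.' (not opp) -> no flip
Dir NE: opp run (1,2), next='.' -> no flip
Dir W: first cell '.' (not opp) -> no flip
Dir E: opp run (2,2) capped by W -> flip
Dir SW: first cell '.' (not opp) -> no flip
Dir S: first cell '.' (not opp) -> no flip
Dir SE: opp run (3,2) (4,3), next='.' -> no flip

Answer: (2,2)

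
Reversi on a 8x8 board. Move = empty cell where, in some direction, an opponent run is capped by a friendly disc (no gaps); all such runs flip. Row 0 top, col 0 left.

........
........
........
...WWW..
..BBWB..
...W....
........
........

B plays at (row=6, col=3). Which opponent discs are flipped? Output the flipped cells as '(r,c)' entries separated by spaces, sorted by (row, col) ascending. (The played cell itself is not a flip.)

Dir NW: first cell '.' (not opp) -> no flip
Dir N: opp run (5,3) capped by B -> flip
Dir NE: first cell '.' (not opp) -> no flip
Dir W: first cell '.' (not opp) -> no flip
Dir E: first cell '.' (not opp) -> no flip
Dir SW: first cell '.' (not opp) -> no flip
Dir S: first cell '.' (not opp) -> no flip
Dir SE: first cell '.' (not opp) -> no flip

Answer: (5,3)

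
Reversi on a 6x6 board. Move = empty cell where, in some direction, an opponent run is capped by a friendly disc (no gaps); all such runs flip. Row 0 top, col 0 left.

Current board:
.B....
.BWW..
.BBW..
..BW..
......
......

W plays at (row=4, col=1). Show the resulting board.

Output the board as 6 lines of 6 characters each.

Answer: .B....
.BWW..
.BBW..
..WW..
.W....
......

Derivation:
Place W at (4,1); scan 8 dirs for brackets.
Dir NW: first cell '.' (not opp) -> no flip
Dir N: first cell '.' (not opp) -> no flip
Dir NE: opp run (3,2) capped by W -> flip
Dir W: first cell '.' (not opp) -> no flip
Dir E: first cell '.' (not opp) -> no flip
Dir SW: first cell '.' (not opp) -> no flip
Dir S: first cell '.' (not opp) -> no flip
Dir SE: first cell '.' (not opp) -> no flip
All flips: (3,2)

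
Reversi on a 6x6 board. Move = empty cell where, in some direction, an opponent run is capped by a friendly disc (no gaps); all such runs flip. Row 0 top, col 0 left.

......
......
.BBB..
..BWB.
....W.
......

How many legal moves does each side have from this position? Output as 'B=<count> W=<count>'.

-- B to move --
(2,4): no bracket -> illegal
(3,5): no bracket -> illegal
(4,2): no bracket -> illegal
(4,3): flips 1 -> legal
(4,5): no bracket -> illegal
(5,3): no bracket -> illegal
(5,4): flips 1 -> legal
(5,5): flips 2 -> legal
B mobility = 3
-- W to move --
(1,0): no bracket -> illegal
(1,1): flips 1 -> legal
(1,2): no bracket -> illegal
(1,3): flips 1 -> legal
(1,4): no bracket -> illegal
(2,0): no bracket -> illegal
(2,4): flips 1 -> legal
(2,5): no bracket -> illegal
(3,0): no bracket -> illegal
(3,1): flips 1 -> legal
(3,5): flips 1 -> legal
(4,1): no bracket -> illegal
(4,2): no bracket -> illegal
(4,3): no bracket -> illegal
(4,5): no bracket -> illegal
W mobility = 5

Answer: B=3 W=5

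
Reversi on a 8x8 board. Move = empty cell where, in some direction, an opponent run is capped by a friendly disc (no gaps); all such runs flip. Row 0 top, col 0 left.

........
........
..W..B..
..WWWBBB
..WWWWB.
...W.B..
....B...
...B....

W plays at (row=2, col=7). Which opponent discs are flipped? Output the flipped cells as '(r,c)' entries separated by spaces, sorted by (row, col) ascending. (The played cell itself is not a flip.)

Answer: (3,6)

Derivation:
Dir NW: first cell '.' (not opp) -> no flip
Dir N: first cell '.' (not opp) -> no flip
Dir NE: edge -> no flip
Dir W: first cell '.' (not opp) -> no flip
Dir E: edge -> no flip
Dir SW: opp run (3,6) capped by W -> flip
Dir S: opp run (3,7), next='.' -> no flip
Dir SE: edge -> no flip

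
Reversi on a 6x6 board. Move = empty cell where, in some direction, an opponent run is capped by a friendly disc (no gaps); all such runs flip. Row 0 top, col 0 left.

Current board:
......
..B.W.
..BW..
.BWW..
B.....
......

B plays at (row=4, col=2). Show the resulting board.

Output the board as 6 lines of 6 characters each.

Place B at (4,2); scan 8 dirs for brackets.
Dir NW: first cell 'B' (not opp) -> no flip
Dir N: opp run (3,2) capped by B -> flip
Dir NE: opp run (3,3), next='.' -> no flip
Dir W: first cell '.' (not opp) -> no flip
Dir E: first cell '.' (not opp) -> no flip
Dir SW: first cell '.' (not opp) -> no flip
Dir S: first cell '.' (not opp) -> no flip
Dir SE: first cell '.' (not opp) -> no flip
All flips: (3,2)

Answer: ......
..B.W.
..BW..
.BBW..
B.B...
......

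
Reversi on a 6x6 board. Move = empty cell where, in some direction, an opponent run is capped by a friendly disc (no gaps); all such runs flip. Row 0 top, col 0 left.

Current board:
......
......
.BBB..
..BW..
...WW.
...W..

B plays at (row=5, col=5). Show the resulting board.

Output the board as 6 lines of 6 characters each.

Answer: ......
......
.BBB..
..BB..
...WB.
...W.B

Derivation:
Place B at (5,5); scan 8 dirs for brackets.
Dir NW: opp run (4,4) (3,3) capped by B -> flip
Dir N: first cell '.' (not opp) -> no flip
Dir NE: edge -> no flip
Dir W: first cell '.' (not opp) -> no flip
Dir E: edge -> no flip
Dir SW: edge -> no flip
Dir S: edge -> no flip
Dir SE: edge -> no flip
All flips: (3,3) (4,4)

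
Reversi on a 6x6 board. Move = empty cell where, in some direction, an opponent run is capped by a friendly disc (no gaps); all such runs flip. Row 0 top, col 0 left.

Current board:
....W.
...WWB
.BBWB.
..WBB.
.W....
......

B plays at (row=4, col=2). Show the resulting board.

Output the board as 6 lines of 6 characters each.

Place B at (4,2); scan 8 dirs for brackets.
Dir NW: first cell '.' (not opp) -> no flip
Dir N: opp run (3,2) capped by B -> flip
Dir NE: first cell 'B' (not opp) -> no flip
Dir W: opp run (4,1), next='.' -> no flip
Dir E: first cell '.' (not opp) -> no flip
Dir SW: first cell '.' (not opp) -> no flip
Dir S: first cell '.' (not opp) -> no flip
Dir SE: first cell '.' (not opp) -> no flip
All flips: (3,2)

Answer: ....W.
...WWB
.BBWB.
..BBB.
.WB...
......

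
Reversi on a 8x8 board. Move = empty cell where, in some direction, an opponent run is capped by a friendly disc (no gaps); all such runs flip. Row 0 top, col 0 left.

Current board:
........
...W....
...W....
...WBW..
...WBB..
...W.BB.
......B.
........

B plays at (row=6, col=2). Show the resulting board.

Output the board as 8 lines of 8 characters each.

Place B at (6,2); scan 8 dirs for brackets.
Dir NW: first cell '.' (not opp) -> no flip
Dir N: first cell '.' (not opp) -> no flip
Dir NE: opp run (5,3) capped by B -> flip
Dir W: first cell '.' (not opp) -> no flip
Dir E: first cell '.' (not opp) -> no flip
Dir SW: first cell '.' (not opp) -> no flip
Dir S: first cell '.' (not opp) -> no flip
Dir SE: first cell '.' (not opp) -> no flip
All flips: (5,3)

Answer: ........
...W....
...W....
...WBW..
...WBB..
...B.BB.
..B...B.
........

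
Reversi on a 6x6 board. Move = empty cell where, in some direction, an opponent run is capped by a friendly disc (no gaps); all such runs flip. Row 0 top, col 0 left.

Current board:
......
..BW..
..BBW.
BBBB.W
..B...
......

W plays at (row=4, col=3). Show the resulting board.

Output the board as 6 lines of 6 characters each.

Place W at (4,3); scan 8 dirs for brackets.
Dir NW: opp run (3,2), next='.' -> no flip
Dir N: opp run (3,3) (2,3) capped by W -> flip
Dir NE: first cell '.' (not opp) -> no flip
Dir W: opp run (4,2), next='.' -> no flip
Dir E: first cell '.' (not opp) -> no flip
Dir SW: first cell '.' (not opp) -> no flip
Dir S: first cell '.' (not opp) -> no flip
Dir SE: first cell '.' (not opp) -> no flip
All flips: (2,3) (3,3)

Answer: ......
..BW..
..BWW.
BBBW.W
..BW..
......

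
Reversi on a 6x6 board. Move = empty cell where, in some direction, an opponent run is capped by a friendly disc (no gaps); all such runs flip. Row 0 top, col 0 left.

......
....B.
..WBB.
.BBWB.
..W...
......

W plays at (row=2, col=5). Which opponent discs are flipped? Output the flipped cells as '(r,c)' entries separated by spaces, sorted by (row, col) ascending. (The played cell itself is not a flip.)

Dir NW: opp run (1,4), next='.' -> no flip
Dir N: first cell '.' (not opp) -> no flip
Dir NE: edge -> no flip
Dir W: opp run (2,4) (2,3) capped by W -> flip
Dir E: edge -> no flip
Dir SW: opp run (3,4), next='.' -> no flip
Dir S: first cell '.' (not opp) -> no flip
Dir SE: edge -> no flip

Answer: (2,3) (2,4)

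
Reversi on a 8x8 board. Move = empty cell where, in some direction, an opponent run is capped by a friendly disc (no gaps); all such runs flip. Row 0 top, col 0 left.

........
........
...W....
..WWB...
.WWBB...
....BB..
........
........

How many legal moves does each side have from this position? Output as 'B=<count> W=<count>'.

Answer: B=6 W=5

Derivation:
-- B to move --
(1,2): flips 1 -> legal
(1,3): flips 2 -> legal
(1,4): no bracket -> illegal
(2,1): flips 1 -> legal
(2,2): flips 1 -> legal
(2,4): no bracket -> illegal
(3,0): no bracket -> illegal
(3,1): flips 2 -> legal
(4,0): flips 2 -> legal
(5,0): no bracket -> illegal
(5,1): no bracket -> illegal
(5,2): no bracket -> illegal
(5,3): no bracket -> illegal
B mobility = 6
-- W to move --
(2,4): no bracket -> illegal
(2,5): no bracket -> illegal
(3,5): flips 1 -> legal
(4,5): flips 3 -> legal
(4,6): no bracket -> illegal
(5,2): no bracket -> illegal
(5,3): flips 1 -> legal
(5,6): no bracket -> illegal
(6,3): no bracket -> illegal
(6,4): no bracket -> illegal
(6,5): flips 2 -> legal
(6,6): flips 2 -> legal
W mobility = 5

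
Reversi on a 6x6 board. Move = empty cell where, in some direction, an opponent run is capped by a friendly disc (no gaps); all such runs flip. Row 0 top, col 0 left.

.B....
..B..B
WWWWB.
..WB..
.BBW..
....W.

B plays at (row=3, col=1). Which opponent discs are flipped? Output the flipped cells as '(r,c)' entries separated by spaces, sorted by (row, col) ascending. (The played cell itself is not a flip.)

Dir NW: opp run (2,0), next=edge -> no flip
Dir N: opp run (2,1), next='.' -> no flip
Dir NE: opp run (2,2), next='.' -> no flip
Dir W: first cell '.' (not opp) -> no flip
Dir E: opp run (3,2) capped by B -> flip
Dir SW: first cell '.' (not opp) -> no flip
Dir S: first cell 'B' (not opp) -> no flip
Dir SE: first cell 'B' (not opp) -> no flip

Answer: (3,2)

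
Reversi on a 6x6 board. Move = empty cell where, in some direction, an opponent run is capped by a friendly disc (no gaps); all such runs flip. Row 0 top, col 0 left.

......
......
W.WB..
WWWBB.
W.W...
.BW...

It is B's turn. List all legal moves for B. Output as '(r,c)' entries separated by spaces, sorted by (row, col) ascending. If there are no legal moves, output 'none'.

(1,0): no bracket -> illegal
(1,1): flips 1 -> legal
(1,2): no bracket -> illegal
(1,3): no bracket -> illegal
(2,1): flips 1 -> legal
(4,1): flips 1 -> legal
(4,3): no bracket -> illegal
(5,0): no bracket -> illegal
(5,3): flips 1 -> legal

Answer: (1,1) (2,1) (4,1) (5,3)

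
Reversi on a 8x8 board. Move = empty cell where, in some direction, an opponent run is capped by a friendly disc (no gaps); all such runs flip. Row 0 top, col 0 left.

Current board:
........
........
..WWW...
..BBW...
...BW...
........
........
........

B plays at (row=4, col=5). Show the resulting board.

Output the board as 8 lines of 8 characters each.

Place B at (4,5); scan 8 dirs for brackets.
Dir NW: opp run (3,4) (2,3), next='.' -> no flip
Dir N: first cell '.' (not opp) -> no flip
Dir NE: first cell '.' (not opp) -> no flip
Dir W: opp run (4,4) capped by B -> flip
Dir E: first cell '.' (not opp) -> no flip
Dir SW: first cell '.' (not opp) -> no flip
Dir S: first cell '.' (not opp) -> no flip
Dir SE: first cell '.' (not opp) -> no flip
All flips: (4,4)

Answer: ........
........
..WWW...
..BBW...
...BBB..
........
........
........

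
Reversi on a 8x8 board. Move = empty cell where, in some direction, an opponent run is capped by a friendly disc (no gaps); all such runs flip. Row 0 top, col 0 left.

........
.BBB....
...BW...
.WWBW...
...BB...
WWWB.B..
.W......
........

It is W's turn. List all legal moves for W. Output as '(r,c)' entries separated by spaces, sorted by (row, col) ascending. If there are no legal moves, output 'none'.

(0,0): no bracket -> illegal
(0,1): flips 2 -> legal
(0,2): flips 1 -> legal
(0,3): no bracket -> illegal
(0,4): no bracket -> illegal
(1,0): no bracket -> illegal
(1,4): flips 1 -> legal
(2,0): no bracket -> illegal
(2,1): no bracket -> illegal
(2,2): flips 1 -> legal
(3,5): no bracket -> illegal
(4,2): flips 1 -> legal
(4,5): no bracket -> illegal
(4,6): no bracket -> illegal
(5,4): flips 3 -> legal
(5,6): no bracket -> illegal
(6,2): no bracket -> illegal
(6,3): no bracket -> illegal
(6,4): no bracket -> illegal
(6,5): no bracket -> illegal
(6,6): no bracket -> illegal

Answer: (0,1) (0,2) (1,4) (2,2) (4,2) (5,4)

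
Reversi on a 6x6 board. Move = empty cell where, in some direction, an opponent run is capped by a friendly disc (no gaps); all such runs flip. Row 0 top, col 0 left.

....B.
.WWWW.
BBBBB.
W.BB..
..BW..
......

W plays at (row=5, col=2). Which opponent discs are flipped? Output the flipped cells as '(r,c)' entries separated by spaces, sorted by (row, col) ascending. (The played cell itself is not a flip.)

Dir NW: first cell '.' (not opp) -> no flip
Dir N: opp run (4,2) (3,2) (2,2) capped by W -> flip
Dir NE: first cell 'W' (not opp) -> no flip
Dir W: first cell '.' (not opp) -> no flip
Dir E: first cell '.' (not opp) -> no flip
Dir SW: edge -> no flip
Dir S: edge -> no flip
Dir SE: edge -> no flip

Answer: (2,2) (3,2) (4,2)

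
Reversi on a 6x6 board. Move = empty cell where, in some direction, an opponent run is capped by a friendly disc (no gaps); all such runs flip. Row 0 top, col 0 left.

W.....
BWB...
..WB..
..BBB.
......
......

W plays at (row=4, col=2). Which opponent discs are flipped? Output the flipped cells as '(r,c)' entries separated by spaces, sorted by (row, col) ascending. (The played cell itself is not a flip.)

Answer: (3,2)

Derivation:
Dir NW: first cell '.' (not opp) -> no flip
Dir N: opp run (3,2) capped by W -> flip
Dir NE: opp run (3,3), next='.' -> no flip
Dir W: first cell '.' (not opp) -> no flip
Dir E: first cell '.' (not opp) -> no flip
Dir SW: first cell '.' (not opp) -> no flip
Dir S: first cell '.' (not opp) -> no flip
Dir SE: first cell '.' (not opp) -> no flip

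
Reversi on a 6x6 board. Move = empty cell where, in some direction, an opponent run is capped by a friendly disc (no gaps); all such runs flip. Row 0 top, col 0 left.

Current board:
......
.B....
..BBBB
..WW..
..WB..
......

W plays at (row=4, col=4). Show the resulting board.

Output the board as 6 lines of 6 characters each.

Answer: ......
.B....
..BBBB
..WW..
..WWW.
......

Derivation:
Place W at (4,4); scan 8 dirs for brackets.
Dir NW: first cell 'W' (not opp) -> no flip
Dir N: first cell '.' (not opp) -> no flip
Dir NE: first cell '.' (not opp) -> no flip
Dir W: opp run (4,3) capped by W -> flip
Dir E: first cell '.' (not opp) -> no flip
Dir SW: first cell '.' (not opp) -> no flip
Dir S: first cell '.' (not opp) -> no flip
Dir SE: first cell '.' (not opp) -> no flip
All flips: (4,3)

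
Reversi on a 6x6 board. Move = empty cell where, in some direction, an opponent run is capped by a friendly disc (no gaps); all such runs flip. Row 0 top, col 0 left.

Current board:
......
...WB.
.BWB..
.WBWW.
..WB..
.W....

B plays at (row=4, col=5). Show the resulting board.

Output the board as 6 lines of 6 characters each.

Answer: ......
...WB.
.BWB..
.WBWB.
..WB.B
.W....

Derivation:
Place B at (4,5); scan 8 dirs for brackets.
Dir NW: opp run (3,4) capped by B -> flip
Dir N: first cell '.' (not opp) -> no flip
Dir NE: edge -> no flip
Dir W: first cell '.' (not opp) -> no flip
Dir E: edge -> no flip
Dir SW: first cell '.' (not opp) -> no flip
Dir S: first cell '.' (not opp) -> no flip
Dir SE: edge -> no flip
All flips: (3,4)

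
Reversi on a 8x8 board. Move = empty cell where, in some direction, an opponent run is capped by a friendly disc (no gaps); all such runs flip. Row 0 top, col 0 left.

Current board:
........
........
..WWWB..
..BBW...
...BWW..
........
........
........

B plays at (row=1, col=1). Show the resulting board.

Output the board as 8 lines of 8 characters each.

Place B at (1,1); scan 8 dirs for brackets.
Dir NW: first cell '.' (not opp) -> no flip
Dir N: first cell '.' (not opp) -> no flip
Dir NE: first cell '.' (not opp) -> no flip
Dir W: first cell '.' (not opp) -> no flip
Dir E: first cell '.' (not opp) -> no flip
Dir SW: first cell '.' (not opp) -> no flip
Dir S: first cell '.' (not opp) -> no flip
Dir SE: opp run (2,2) capped by B -> flip
All flips: (2,2)

Answer: ........
.B......
..BWWB..
..BBW...
...BWW..
........
........
........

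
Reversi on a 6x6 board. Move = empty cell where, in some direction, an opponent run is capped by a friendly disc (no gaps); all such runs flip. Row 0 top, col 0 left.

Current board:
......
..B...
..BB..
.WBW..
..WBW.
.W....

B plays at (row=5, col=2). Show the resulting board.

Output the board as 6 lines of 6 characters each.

Answer: ......
..B...
..BB..
.WBW..
..BBW.
.WB...

Derivation:
Place B at (5,2); scan 8 dirs for brackets.
Dir NW: first cell '.' (not opp) -> no flip
Dir N: opp run (4,2) capped by B -> flip
Dir NE: first cell 'B' (not opp) -> no flip
Dir W: opp run (5,1), next='.' -> no flip
Dir E: first cell '.' (not opp) -> no flip
Dir SW: edge -> no flip
Dir S: edge -> no flip
Dir SE: edge -> no flip
All flips: (4,2)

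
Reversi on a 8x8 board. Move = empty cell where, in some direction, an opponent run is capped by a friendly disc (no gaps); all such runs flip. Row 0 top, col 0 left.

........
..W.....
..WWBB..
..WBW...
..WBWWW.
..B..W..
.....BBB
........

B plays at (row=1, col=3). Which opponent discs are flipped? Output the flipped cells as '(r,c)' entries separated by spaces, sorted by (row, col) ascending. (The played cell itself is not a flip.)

Answer: (2,3)

Derivation:
Dir NW: first cell '.' (not opp) -> no flip
Dir N: first cell '.' (not opp) -> no flip
Dir NE: first cell '.' (not opp) -> no flip
Dir W: opp run (1,2), next='.' -> no flip
Dir E: first cell '.' (not opp) -> no flip
Dir SW: opp run (2,2), next='.' -> no flip
Dir S: opp run (2,3) capped by B -> flip
Dir SE: first cell 'B' (not opp) -> no flip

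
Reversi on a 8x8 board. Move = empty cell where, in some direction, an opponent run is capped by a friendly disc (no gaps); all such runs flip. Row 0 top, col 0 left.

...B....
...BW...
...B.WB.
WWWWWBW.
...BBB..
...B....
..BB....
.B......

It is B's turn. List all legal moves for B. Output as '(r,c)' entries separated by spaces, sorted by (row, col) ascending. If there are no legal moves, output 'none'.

Answer: (0,5) (1,5) (1,6) (2,1) (2,2) (2,4) (2,7) (3,7) (4,1) (4,6) (4,7)

Derivation:
(0,4): no bracket -> illegal
(0,5): flips 1 -> legal
(1,5): flips 2 -> legal
(1,6): flips 2 -> legal
(2,0): no bracket -> illegal
(2,1): flips 1 -> legal
(2,2): flips 1 -> legal
(2,4): flips 2 -> legal
(2,7): flips 1 -> legal
(3,7): flips 1 -> legal
(4,0): no bracket -> illegal
(4,1): flips 1 -> legal
(4,2): no bracket -> illegal
(4,6): flips 1 -> legal
(4,7): flips 3 -> legal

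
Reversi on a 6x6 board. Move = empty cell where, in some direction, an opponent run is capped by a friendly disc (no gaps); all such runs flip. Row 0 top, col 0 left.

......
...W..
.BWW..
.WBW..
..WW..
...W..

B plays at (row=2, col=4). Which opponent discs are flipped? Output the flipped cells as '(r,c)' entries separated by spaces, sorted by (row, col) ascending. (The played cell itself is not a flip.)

Dir NW: opp run (1,3), next='.' -> no flip
Dir N: first cell '.' (not opp) -> no flip
Dir NE: first cell '.' (not opp) -> no flip
Dir W: opp run (2,3) (2,2) capped by B -> flip
Dir E: first cell '.' (not opp) -> no flip
Dir SW: opp run (3,3) (4,2), next='.' -> no flip
Dir S: first cell '.' (not opp) -> no flip
Dir SE: first cell '.' (not opp) -> no flip

Answer: (2,2) (2,3)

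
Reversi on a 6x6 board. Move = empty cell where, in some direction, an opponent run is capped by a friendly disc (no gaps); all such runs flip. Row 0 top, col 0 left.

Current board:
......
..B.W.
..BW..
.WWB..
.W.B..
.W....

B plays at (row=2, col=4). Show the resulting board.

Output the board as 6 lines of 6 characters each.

Answer: ......
..B.W.
..BBB.
.WWB..
.W.B..
.W....

Derivation:
Place B at (2,4); scan 8 dirs for brackets.
Dir NW: first cell '.' (not opp) -> no flip
Dir N: opp run (1,4), next='.' -> no flip
Dir NE: first cell '.' (not opp) -> no flip
Dir W: opp run (2,3) capped by B -> flip
Dir E: first cell '.' (not opp) -> no flip
Dir SW: first cell 'B' (not opp) -> no flip
Dir S: first cell '.' (not opp) -> no flip
Dir SE: first cell '.' (not opp) -> no flip
All flips: (2,3)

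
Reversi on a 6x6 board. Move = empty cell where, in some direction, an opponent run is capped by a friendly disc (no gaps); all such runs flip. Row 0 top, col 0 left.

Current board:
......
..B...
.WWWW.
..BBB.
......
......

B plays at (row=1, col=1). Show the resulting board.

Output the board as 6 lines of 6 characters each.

Answer: ......
.BB...
.WBWW.
..BBB.
......
......

Derivation:
Place B at (1,1); scan 8 dirs for brackets.
Dir NW: first cell '.' (not opp) -> no flip
Dir N: first cell '.' (not opp) -> no flip
Dir NE: first cell '.' (not opp) -> no flip
Dir W: first cell '.' (not opp) -> no flip
Dir E: first cell 'B' (not opp) -> no flip
Dir SW: first cell '.' (not opp) -> no flip
Dir S: opp run (2,1), next='.' -> no flip
Dir SE: opp run (2,2) capped by B -> flip
All flips: (2,2)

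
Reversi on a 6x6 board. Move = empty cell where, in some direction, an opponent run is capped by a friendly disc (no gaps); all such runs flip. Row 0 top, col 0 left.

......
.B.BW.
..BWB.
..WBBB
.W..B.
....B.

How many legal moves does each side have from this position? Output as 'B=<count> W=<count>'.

-- B to move --
(0,3): no bracket -> illegal
(0,4): flips 1 -> legal
(0,5): no bracket -> illegal
(1,2): flips 1 -> legal
(1,5): flips 1 -> legal
(2,1): no bracket -> illegal
(2,5): no bracket -> illegal
(3,0): no bracket -> illegal
(3,1): flips 1 -> legal
(4,0): no bracket -> illegal
(4,2): flips 1 -> legal
(4,3): no bracket -> illegal
(5,0): no bracket -> illegal
(5,1): no bracket -> illegal
(5,2): no bracket -> illegal
B mobility = 5
-- W to move --
(0,0): no bracket -> illegal
(0,1): no bracket -> illegal
(0,2): no bracket -> illegal
(0,3): flips 1 -> legal
(0,4): no bracket -> illegal
(1,0): no bracket -> illegal
(1,2): flips 2 -> legal
(1,5): no bracket -> illegal
(2,0): no bracket -> illegal
(2,1): flips 1 -> legal
(2,5): flips 1 -> legal
(3,1): no bracket -> illegal
(4,2): no bracket -> illegal
(4,3): flips 1 -> legal
(4,5): flips 1 -> legal
(5,3): no bracket -> illegal
(5,5): no bracket -> illegal
W mobility = 6

Answer: B=5 W=6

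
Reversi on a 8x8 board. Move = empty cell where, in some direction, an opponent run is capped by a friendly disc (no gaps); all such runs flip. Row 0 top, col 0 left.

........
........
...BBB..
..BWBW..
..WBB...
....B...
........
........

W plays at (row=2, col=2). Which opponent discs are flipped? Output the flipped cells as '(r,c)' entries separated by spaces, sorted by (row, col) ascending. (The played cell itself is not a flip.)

Answer: (3,2)

Derivation:
Dir NW: first cell '.' (not opp) -> no flip
Dir N: first cell '.' (not opp) -> no flip
Dir NE: first cell '.' (not opp) -> no flip
Dir W: first cell '.' (not opp) -> no flip
Dir E: opp run (2,3) (2,4) (2,5), next='.' -> no flip
Dir SW: first cell '.' (not opp) -> no flip
Dir S: opp run (3,2) capped by W -> flip
Dir SE: first cell 'W' (not opp) -> no flip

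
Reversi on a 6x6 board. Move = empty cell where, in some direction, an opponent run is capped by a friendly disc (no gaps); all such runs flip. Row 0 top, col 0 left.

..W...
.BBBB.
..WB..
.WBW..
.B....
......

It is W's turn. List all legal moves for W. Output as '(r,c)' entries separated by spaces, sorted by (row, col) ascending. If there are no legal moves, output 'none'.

Answer: (0,0) (0,3) (0,4) (2,0) (2,4) (4,2) (5,1)

Derivation:
(0,0): flips 1 -> legal
(0,1): no bracket -> illegal
(0,3): flips 2 -> legal
(0,4): flips 1 -> legal
(0,5): no bracket -> illegal
(1,0): no bracket -> illegal
(1,5): no bracket -> illegal
(2,0): flips 1 -> legal
(2,1): no bracket -> illegal
(2,4): flips 2 -> legal
(2,5): no bracket -> illegal
(3,0): no bracket -> illegal
(3,4): no bracket -> illegal
(4,0): no bracket -> illegal
(4,2): flips 1 -> legal
(4,3): no bracket -> illegal
(5,0): no bracket -> illegal
(5,1): flips 1 -> legal
(5,2): no bracket -> illegal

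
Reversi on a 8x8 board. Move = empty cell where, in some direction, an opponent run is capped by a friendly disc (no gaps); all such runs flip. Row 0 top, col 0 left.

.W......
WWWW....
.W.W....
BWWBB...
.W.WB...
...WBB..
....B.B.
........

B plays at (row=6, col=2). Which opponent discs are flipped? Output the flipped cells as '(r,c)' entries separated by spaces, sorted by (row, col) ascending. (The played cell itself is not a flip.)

Answer: (5,3)

Derivation:
Dir NW: first cell '.' (not opp) -> no flip
Dir N: first cell '.' (not opp) -> no flip
Dir NE: opp run (5,3) capped by B -> flip
Dir W: first cell '.' (not opp) -> no flip
Dir E: first cell '.' (not opp) -> no flip
Dir SW: first cell '.' (not opp) -> no flip
Dir S: first cell '.' (not opp) -> no flip
Dir SE: first cell '.' (not opp) -> no flip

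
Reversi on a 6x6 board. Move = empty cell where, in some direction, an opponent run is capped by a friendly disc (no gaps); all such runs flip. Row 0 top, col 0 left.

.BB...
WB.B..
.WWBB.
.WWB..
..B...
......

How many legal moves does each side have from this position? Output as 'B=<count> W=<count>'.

Answer: B=5 W=9

Derivation:
-- B to move --
(0,0): no bracket -> illegal
(1,2): flips 2 -> legal
(2,0): flips 3 -> legal
(3,0): flips 2 -> legal
(4,0): flips 2 -> legal
(4,1): flips 3 -> legal
(4,3): no bracket -> illegal
B mobility = 5
-- W to move --
(0,0): flips 1 -> legal
(0,3): no bracket -> illegal
(0,4): flips 1 -> legal
(1,2): flips 1 -> legal
(1,4): flips 1 -> legal
(1,5): no bracket -> illegal
(2,0): no bracket -> illegal
(2,5): flips 2 -> legal
(3,4): flips 1 -> legal
(3,5): no bracket -> illegal
(4,1): no bracket -> illegal
(4,3): no bracket -> illegal
(4,4): flips 1 -> legal
(5,1): no bracket -> illegal
(5,2): flips 1 -> legal
(5,3): flips 1 -> legal
W mobility = 9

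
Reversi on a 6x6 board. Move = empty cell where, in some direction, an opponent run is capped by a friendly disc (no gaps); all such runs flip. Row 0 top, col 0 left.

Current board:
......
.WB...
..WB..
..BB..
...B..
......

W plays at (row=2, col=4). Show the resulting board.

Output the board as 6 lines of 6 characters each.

Place W at (2,4); scan 8 dirs for brackets.
Dir NW: first cell '.' (not opp) -> no flip
Dir N: first cell '.' (not opp) -> no flip
Dir NE: first cell '.' (not opp) -> no flip
Dir W: opp run (2,3) capped by W -> flip
Dir E: first cell '.' (not opp) -> no flip
Dir SW: opp run (3,3), next='.' -> no flip
Dir S: first cell '.' (not opp) -> no flip
Dir SE: first cell '.' (not opp) -> no flip
All flips: (2,3)

Answer: ......
.WB...
..WWW.
..BB..
...B..
......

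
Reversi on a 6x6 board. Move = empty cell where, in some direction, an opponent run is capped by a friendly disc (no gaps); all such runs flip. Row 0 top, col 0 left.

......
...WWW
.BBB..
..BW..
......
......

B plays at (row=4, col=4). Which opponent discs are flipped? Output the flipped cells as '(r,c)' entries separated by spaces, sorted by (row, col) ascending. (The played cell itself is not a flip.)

Answer: (3,3)

Derivation:
Dir NW: opp run (3,3) capped by B -> flip
Dir N: first cell '.' (not opp) -> no flip
Dir NE: first cell '.' (not opp) -> no flip
Dir W: first cell '.' (not opp) -> no flip
Dir E: first cell '.' (not opp) -> no flip
Dir SW: first cell '.' (not opp) -> no flip
Dir S: first cell '.' (not opp) -> no flip
Dir SE: first cell '.' (not opp) -> no flip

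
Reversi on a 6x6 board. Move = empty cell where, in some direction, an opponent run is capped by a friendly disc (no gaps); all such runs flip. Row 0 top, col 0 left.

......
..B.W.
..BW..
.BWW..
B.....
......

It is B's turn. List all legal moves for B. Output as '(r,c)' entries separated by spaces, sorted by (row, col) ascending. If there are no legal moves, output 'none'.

Answer: (2,4) (3,4) (4,2) (4,4)

Derivation:
(0,3): no bracket -> illegal
(0,4): no bracket -> illegal
(0,5): no bracket -> illegal
(1,3): no bracket -> illegal
(1,5): no bracket -> illegal
(2,1): no bracket -> illegal
(2,4): flips 1 -> legal
(2,5): no bracket -> illegal
(3,4): flips 3 -> legal
(4,1): no bracket -> illegal
(4,2): flips 1 -> legal
(4,3): no bracket -> illegal
(4,4): flips 1 -> legal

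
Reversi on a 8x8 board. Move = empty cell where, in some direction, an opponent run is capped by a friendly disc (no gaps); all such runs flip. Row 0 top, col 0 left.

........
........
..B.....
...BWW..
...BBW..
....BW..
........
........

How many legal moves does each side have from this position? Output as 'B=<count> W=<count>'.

-- B to move --
(2,3): no bracket -> illegal
(2,4): flips 1 -> legal
(2,5): flips 1 -> legal
(2,6): flips 1 -> legal
(3,6): flips 3 -> legal
(4,6): flips 1 -> legal
(5,6): flips 1 -> legal
(6,4): no bracket -> illegal
(6,5): no bracket -> illegal
(6,6): flips 1 -> legal
B mobility = 7
-- W to move --
(1,1): flips 3 -> legal
(1,2): no bracket -> illegal
(1,3): no bracket -> illegal
(2,1): no bracket -> illegal
(2,3): no bracket -> illegal
(2,4): no bracket -> illegal
(3,1): no bracket -> illegal
(3,2): flips 1 -> legal
(4,2): flips 2 -> legal
(5,2): flips 1 -> legal
(5,3): flips 2 -> legal
(6,3): flips 1 -> legal
(6,4): flips 2 -> legal
(6,5): no bracket -> illegal
W mobility = 7

Answer: B=7 W=7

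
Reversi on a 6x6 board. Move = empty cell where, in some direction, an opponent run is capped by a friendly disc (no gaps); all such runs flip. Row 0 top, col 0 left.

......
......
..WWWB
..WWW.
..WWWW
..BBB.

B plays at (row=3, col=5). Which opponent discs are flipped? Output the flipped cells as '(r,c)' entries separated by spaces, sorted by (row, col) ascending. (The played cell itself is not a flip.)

Dir NW: opp run (2,4), next='.' -> no flip
Dir N: first cell 'B' (not opp) -> no flip
Dir NE: edge -> no flip
Dir W: opp run (3,4) (3,3) (3,2), next='.' -> no flip
Dir E: edge -> no flip
Dir SW: opp run (4,4) capped by B -> flip
Dir S: opp run (4,5), next='.' -> no flip
Dir SE: edge -> no flip

Answer: (4,4)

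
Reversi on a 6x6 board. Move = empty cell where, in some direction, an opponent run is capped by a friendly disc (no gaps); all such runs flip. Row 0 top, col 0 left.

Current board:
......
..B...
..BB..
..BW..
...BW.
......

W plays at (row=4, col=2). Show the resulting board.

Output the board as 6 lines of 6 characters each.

Place W at (4,2); scan 8 dirs for brackets.
Dir NW: first cell '.' (not opp) -> no flip
Dir N: opp run (3,2) (2,2) (1,2), next='.' -> no flip
Dir NE: first cell 'W' (not opp) -> no flip
Dir W: first cell '.' (not opp) -> no flip
Dir E: opp run (4,3) capped by W -> flip
Dir SW: first cell '.' (not opp) -> no flip
Dir S: first cell '.' (not opp) -> no flip
Dir SE: first cell '.' (not opp) -> no flip
All flips: (4,3)

Answer: ......
..B...
..BB..
..BW..
..WWW.
......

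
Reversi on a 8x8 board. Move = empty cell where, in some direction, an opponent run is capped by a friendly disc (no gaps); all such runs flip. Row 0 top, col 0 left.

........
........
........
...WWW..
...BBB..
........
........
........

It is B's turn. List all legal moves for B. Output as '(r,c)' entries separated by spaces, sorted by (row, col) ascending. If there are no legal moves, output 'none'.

Answer: (2,2) (2,3) (2,4) (2,5) (2,6)

Derivation:
(2,2): flips 1 -> legal
(2,3): flips 2 -> legal
(2,4): flips 1 -> legal
(2,5): flips 2 -> legal
(2,6): flips 1 -> legal
(3,2): no bracket -> illegal
(3,6): no bracket -> illegal
(4,2): no bracket -> illegal
(4,6): no bracket -> illegal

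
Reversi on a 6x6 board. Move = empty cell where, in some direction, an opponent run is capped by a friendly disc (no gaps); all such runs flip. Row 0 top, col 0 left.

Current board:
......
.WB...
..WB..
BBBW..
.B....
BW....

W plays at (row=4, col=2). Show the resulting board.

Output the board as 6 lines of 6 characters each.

Answer: ......
.WB...
..WB..
BBWW..
.BW...
BW....

Derivation:
Place W at (4,2); scan 8 dirs for brackets.
Dir NW: opp run (3,1), next='.' -> no flip
Dir N: opp run (3,2) capped by W -> flip
Dir NE: first cell 'W' (not opp) -> no flip
Dir W: opp run (4,1), next='.' -> no flip
Dir E: first cell '.' (not opp) -> no flip
Dir SW: first cell 'W' (not opp) -> no flip
Dir S: first cell '.' (not opp) -> no flip
Dir SE: first cell '.' (not opp) -> no flip
All flips: (3,2)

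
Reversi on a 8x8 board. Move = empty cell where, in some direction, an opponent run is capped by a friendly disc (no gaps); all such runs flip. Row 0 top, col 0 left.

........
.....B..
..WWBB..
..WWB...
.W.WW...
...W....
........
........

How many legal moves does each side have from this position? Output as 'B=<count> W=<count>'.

Answer: B=6 W=6

Derivation:
-- B to move --
(1,1): no bracket -> illegal
(1,2): flips 1 -> legal
(1,3): no bracket -> illegal
(1,4): no bracket -> illegal
(2,1): flips 2 -> legal
(3,0): no bracket -> illegal
(3,1): flips 2 -> legal
(3,5): no bracket -> illegal
(4,0): no bracket -> illegal
(4,2): flips 1 -> legal
(4,5): no bracket -> illegal
(5,0): no bracket -> illegal
(5,1): no bracket -> illegal
(5,2): flips 1 -> legal
(5,4): flips 1 -> legal
(5,5): no bracket -> illegal
(6,2): no bracket -> illegal
(6,3): no bracket -> illegal
(6,4): no bracket -> illegal
B mobility = 6
-- W to move --
(0,4): no bracket -> illegal
(0,5): no bracket -> illegal
(0,6): flips 2 -> legal
(1,3): no bracket -> illegal
(1,4): flips 2 -> legal
(1,6): flips 2 -> legal
(2,6): flips 2 -> legal
(3,5): flips 1 -> legal
(3,6): no bracket -> illegal
(4,5): flips 1 -> legal
W mobility = 6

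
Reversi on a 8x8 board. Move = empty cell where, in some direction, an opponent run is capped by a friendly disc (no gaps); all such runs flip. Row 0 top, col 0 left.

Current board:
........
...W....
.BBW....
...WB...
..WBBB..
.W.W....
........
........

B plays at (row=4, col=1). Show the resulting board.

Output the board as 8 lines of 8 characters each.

Answer: ........
...W....
.BBW....
...WB...
.BBBBB..
.W.W....
........
........

Derivation:
Place B at (4,1); scan 8 dirs for brackets.
Dir NW: first cell '.' (not opp) -> no flip
Dir N: first cell '.' (not opp) -> no flip
Dir NE: first cell '.' (not opp) -> no flip
Dir W: first cell '.' (not opp) -> no flip
Dir E: opp run (4,2) capped by B -> flip
Dir SW: first cell '.' (not opp) -> no flip
Dir S: opp run (5,1), next='.' -> no flip
Dir SE: first cell '.' (not opp) -> no flip
All flips: (4,2)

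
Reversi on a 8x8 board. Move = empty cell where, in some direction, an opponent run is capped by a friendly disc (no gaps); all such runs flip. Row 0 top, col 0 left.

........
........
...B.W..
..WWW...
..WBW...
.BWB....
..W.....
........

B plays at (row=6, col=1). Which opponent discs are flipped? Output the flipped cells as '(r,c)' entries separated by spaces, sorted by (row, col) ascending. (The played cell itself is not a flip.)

Answer: (5,2)

Derivation:
Dir NW: first cell '.' (not opp) -> no flip
Dir N: first cell 'B' (not opp) -> no flip
Dir NE: opp run (5,2) capped by B -> flip
Dir W: first cell '.' (not opp) -> no flip
Dir E: opp run (6,2), next='.' -> no flip
Dir SW: first cell '.' (not opp) -> no flip
Dir S: first cell '.' (not opp) -> no flip
Dir SE: first cell '.' (not opp) -> no flip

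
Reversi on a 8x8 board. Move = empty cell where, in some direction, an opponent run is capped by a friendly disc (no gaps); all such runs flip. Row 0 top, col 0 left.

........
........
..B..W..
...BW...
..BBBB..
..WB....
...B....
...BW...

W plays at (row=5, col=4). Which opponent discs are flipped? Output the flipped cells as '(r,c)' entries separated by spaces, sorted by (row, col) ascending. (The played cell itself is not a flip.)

Dir NW: opp run (4,3), next='.' -> no flip
Dir N: opp run (4,4) capped by W -> flip
Dir NE: opp run (4,5), next='.' -> no flip
Dir W: opp run (5,3) capped by W -> flip
Dir E: first cell '.' (not opp) -> no flip
Dir SW: opp run (6,3), next='.' -> no flip
Dir S: first cell '.' (not opp) -> no flip
Dir SE: first cell '.' (not opp) -> no flip

Answer: (4,4) (5,3)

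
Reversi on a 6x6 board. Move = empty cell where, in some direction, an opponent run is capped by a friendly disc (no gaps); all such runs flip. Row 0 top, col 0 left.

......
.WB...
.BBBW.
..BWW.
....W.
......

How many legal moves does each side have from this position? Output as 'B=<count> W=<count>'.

-- B to move --
(0,0): flips 1 -> legal
(0,1): flips 1 -> legal
(0,2): no bracket -> illegal
(1,0): flips 1 -> legal
(1,3): no bracket -> illegal
(1,4): no bracket -> illegal
(1,5): no bracket -> illegal
(2,0): no bracket -> illegal
(2,5): flips 1 -> legal
(3,5): flips 2 -> legal
(4,2): no bracket -> illegal
(4,3): flips 1 -> legal
(4,5): flips 1 -> legal
(5,3): no bracket -> illegal
(5,4): no bracket -> illegal
(5,5): flips 2 -> legal
B mobility = 8
-- W to move --
(0,1): flips 2 -> legal
(0,2): no bracket -> illegal
(0,3): no bracket -> illegal
(1,0): no bracket -> illegal
(1,3): flips 2 -> legal
(1,4): no bracket -> illegal
(2,0): flips 3 -> legal
(3,0): no bracket -> illegal
(3,1): flips 2 -> legal
(4,1): no bracket -> illegal
(4,2): no bracket -> illegal
(4,3): no bracket -> illegal
W mobility = 4

Answer: B=8 W=4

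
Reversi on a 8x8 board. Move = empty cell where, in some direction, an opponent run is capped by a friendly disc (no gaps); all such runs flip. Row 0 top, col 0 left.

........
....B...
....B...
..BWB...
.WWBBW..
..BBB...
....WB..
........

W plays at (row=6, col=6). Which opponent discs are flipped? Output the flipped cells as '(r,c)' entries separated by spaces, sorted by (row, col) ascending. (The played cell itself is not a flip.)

Answer: (6,5)

Derivation:
Dir NW: first cell '.' (not opp) -> no flip
Dir N: first cell '.' (not opp) -> no flip
Dir NE: first cell '.' (not opp) -> no flip
Dir W: opp run (6,5) capped by W -> flip
Dir E: first cell '.' (not opp) -> no flip
Dir SW: first cell '.' (not opp) -> no flip
Dir S: first cell '.' (not opp) -> no flip
Dir SE: first cell '.' (not opp) -> no flip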